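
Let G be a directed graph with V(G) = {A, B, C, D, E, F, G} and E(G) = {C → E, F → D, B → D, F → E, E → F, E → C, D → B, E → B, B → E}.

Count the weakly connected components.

From A: component {A}.
From B: component {B, C, D, E, F}.
From G: component {G}.
That's 3 components.

3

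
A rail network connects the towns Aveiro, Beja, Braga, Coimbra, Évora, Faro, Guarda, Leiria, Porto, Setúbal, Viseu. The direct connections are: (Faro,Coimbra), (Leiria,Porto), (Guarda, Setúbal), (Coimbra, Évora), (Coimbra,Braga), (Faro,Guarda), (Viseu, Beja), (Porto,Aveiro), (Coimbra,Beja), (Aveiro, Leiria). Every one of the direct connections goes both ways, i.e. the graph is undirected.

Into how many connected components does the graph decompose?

From Aveiro: component {Aveiro, Leiria, Porto}.
From Beja: component {Beja, Braga, Coimbra, Évora, Faro, Guarda, Setúbal, Viseu}.
That's 2 components.

2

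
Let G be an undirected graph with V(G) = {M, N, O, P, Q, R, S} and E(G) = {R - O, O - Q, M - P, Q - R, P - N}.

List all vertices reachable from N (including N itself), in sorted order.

Start at N.
Its neighbours: P.
Then their neighbours: M.
Nothing further is reachable.

M, N, P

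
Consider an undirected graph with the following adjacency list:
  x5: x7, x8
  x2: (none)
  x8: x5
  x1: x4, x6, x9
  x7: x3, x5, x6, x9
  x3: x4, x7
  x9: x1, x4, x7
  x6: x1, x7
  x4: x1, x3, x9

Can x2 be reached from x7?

Explore from x7.
Distance 1: reach x3, x5, x6, x9.
Distance 2: reach x1, x4, x8.
The search is exhausted without reaching x2; it lies in a different component.

No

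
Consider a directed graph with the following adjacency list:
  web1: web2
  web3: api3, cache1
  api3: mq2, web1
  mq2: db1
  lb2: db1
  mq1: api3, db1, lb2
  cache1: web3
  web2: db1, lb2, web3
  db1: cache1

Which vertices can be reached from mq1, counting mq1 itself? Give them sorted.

Start at mq1.
Its neighbours: api3, db1, lb2.
Then their neighbours: cache1, mq2, web1.
Then next layer: web2, web3.
Every vertex is now reached.

api3, cache1, db1, lb2, mq1, mq2, web1, web2, web3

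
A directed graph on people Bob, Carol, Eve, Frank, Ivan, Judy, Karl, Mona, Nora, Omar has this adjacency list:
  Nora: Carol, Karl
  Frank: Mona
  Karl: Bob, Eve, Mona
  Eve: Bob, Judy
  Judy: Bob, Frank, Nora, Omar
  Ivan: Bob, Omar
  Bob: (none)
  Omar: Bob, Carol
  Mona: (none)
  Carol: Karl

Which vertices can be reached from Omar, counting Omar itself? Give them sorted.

Start at Omar.
Its neighbours: Bob, Carol.
Then their neighbours: Karl.
Then next layer: Eve, Mona.
Then next layer: Judy.
Then next layer: Frank, Nora.
Nothing further is reachable.

Bob, Carol, Eve, Frank, Judy, Karl, Mona, Nora, Omar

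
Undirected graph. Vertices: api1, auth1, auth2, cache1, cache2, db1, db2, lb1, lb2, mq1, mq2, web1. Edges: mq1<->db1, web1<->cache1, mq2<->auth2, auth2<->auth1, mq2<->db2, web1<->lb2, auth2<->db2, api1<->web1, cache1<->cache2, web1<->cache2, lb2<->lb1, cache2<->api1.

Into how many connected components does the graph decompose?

3

From api1: component {api1, cache1, cache2, lb1, lb2, web1}.
From auth1: component {auth1, auth2, db2, mq2}.
From db1: component {db1, mq1}.
That's 3 components.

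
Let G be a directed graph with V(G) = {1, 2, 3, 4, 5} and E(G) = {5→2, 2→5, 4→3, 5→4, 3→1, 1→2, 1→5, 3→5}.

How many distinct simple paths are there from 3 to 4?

3→1→2→5→4
3→1→5→4
3→5→4

3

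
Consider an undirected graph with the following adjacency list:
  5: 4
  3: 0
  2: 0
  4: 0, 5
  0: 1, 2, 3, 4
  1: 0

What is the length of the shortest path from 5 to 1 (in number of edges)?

3

Distance 0: 5.
Distance 1: 4.
Distance 2: 0.
Distance 3: 1, 2, 3 — contains 1.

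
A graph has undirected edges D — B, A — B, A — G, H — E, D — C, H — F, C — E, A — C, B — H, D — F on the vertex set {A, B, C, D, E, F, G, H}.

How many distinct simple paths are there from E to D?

6

E–C–A–B–D
E–C–A–B–H–F–D
E–C–D
E–H–B–A–C–D
E–H–B–D
E–H–F–D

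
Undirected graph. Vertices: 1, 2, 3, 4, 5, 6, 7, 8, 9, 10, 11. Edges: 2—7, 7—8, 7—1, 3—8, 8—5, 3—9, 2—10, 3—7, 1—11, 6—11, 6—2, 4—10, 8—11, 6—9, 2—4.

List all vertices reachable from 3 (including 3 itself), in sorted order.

1, 2, 3, 4, 5, 6, 7, 8, 9, 10, 11

Start at 3.
Its neighbours: 7, 8, 9.
Then their neighbours: 1, 2, 5, 6, 11.
Then next layer: 4, 10.
Every vertex is now reached.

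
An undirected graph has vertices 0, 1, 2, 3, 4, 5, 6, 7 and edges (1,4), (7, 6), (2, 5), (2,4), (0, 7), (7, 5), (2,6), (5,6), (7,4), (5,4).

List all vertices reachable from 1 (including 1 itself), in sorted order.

Start at 1.
Its neighbours: 4.
Then their neighbours: 2, 5, 7.
Then next layer: 0, 6.
Nothing further is reachable.

0, 1, 2, 4, 5, 6, 7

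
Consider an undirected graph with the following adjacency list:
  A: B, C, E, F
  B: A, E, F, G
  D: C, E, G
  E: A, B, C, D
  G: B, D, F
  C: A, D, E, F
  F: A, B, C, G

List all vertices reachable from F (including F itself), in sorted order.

Start at F.
Its neighbours: A, B, C, G.
Then their neighbours: D, E.
Every vertex is now reached.

A, B, C, D, E, F, G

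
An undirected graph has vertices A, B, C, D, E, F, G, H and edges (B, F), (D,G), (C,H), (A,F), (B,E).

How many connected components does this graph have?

From A: component {A, B, E, F}.
From C: component {C, H}.
From D: component {D, G}.
That's 3 components.

3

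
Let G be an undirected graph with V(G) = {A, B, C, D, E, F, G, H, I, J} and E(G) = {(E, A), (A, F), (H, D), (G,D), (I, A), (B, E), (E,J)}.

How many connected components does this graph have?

From A: component {A, B, E, F, I, J}.
From C: component {C}.
From D: component {D, G, H}.
That's 3 components.

3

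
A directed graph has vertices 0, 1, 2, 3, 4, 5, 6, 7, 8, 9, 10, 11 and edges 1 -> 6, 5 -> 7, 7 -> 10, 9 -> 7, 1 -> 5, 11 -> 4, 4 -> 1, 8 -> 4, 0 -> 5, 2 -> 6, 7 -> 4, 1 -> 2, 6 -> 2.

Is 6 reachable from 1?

Explore from 1.
Distance 1: reach 2, 5, 6.
Found 6.

Yes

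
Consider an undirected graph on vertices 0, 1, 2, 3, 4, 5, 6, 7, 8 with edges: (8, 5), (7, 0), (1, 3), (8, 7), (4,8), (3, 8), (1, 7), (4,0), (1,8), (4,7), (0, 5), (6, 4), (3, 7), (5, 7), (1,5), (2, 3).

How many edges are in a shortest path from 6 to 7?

Distance 0: 6.
Distance 1: 4.
Distance 2: 0, 7, 8 — contains 7.

2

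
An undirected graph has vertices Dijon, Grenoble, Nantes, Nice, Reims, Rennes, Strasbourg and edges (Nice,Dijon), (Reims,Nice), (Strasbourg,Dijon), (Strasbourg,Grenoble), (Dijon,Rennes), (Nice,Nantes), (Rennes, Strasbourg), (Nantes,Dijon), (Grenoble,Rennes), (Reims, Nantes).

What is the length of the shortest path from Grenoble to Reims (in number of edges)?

Distance 0: Grenoble.
Distance 1: Rennes, Strasbourg.
Distance 2: Dijon.
Distance 3: Nantes, Nice.
Distance 4: Reims — contains Reims.

4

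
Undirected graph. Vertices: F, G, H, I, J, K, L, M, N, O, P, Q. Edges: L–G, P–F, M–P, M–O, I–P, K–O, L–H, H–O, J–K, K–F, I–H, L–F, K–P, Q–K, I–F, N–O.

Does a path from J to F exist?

Yes

Explore from J.
Distance 1: reach K.
Distance 2: reach F, O, P, Q.
Found F.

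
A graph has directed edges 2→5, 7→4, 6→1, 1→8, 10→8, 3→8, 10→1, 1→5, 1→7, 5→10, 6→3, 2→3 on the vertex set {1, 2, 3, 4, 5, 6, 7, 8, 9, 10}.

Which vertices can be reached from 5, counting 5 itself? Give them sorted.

1, 4, 5, 7, 8, 10

Start at 5.
Its neighbours: 10.
Then their neighbours: 1, 8.
Then next layer: 7.
Then next layer: 4.
Nothing further is reachable.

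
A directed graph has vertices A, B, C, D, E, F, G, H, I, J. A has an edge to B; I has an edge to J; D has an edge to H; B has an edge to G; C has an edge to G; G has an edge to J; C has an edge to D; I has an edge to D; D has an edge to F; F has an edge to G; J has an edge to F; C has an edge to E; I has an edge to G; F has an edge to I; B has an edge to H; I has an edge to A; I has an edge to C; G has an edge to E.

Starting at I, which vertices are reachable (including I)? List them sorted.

A, B, C, D, E, F, G, H, I, J

Start at I.
Its neighbours: A, C, D, G, J.
Then their neighbours: B, E, F, H.
Every vertex is now reached.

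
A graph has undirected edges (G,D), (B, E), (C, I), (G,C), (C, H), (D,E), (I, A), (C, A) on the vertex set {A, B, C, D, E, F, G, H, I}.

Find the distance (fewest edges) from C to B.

Distance 0: C.
Distance 1: A, G, H, I.
Distance 2: D.
Distance 3: E.
Distance 4: B — contains B.

4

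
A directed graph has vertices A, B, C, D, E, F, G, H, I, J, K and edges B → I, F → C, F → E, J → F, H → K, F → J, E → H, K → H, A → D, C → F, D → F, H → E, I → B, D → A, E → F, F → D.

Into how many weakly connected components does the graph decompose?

3

From A: component {A, C, D, E, F, H, J, K}.
From B: component {B, I}.
From G: component {G}.
That's 3 components.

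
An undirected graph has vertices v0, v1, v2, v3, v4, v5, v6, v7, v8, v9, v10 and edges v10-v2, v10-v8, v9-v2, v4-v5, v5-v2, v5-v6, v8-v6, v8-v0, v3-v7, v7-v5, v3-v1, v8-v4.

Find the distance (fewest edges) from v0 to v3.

Distance 0: v0.
Distance 1: v8.
Distance 2: v4, v6, v10.
Distance 3: v2, v5.
Distance 4: v7, v9.
Distance 5: v3 — contains v3.

5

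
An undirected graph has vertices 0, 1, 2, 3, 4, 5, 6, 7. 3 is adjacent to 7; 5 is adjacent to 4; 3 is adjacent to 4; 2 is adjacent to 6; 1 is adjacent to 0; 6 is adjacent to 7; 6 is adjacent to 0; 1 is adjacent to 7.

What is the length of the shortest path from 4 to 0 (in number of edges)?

4

Distance 0: 4.
Distance 1: 3, 5.
Distance 2: 7.
Distance 3: 1, 6.
Distance 4: 0, 2 — contains 0.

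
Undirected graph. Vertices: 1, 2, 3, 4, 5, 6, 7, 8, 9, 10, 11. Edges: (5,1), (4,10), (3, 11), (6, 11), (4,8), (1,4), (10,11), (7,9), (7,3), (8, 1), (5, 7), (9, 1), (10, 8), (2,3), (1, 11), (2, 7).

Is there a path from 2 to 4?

Yes

Explore from 2.
Distance 1: reach 3, 7.
Distance 2: reach 5, 9, 11.
Distance 3: reach 1, 6, 10.
Distance 4: reach 4, 8.
Found 4.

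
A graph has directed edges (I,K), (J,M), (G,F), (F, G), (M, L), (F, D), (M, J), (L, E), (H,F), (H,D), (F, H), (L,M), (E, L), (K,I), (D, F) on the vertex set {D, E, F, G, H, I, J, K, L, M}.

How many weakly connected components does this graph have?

From D: component {D, F, G, H}.
From E: component {E, J, L, M}.
From I: component {I, K}.
That's 3 components.

3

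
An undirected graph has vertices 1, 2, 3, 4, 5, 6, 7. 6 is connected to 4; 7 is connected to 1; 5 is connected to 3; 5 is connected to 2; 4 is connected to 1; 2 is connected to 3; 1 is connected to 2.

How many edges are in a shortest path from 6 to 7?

3

Distance 0: 6.
Distance 1: 4.
Distance 2: 1.
Distance 3: 2, 7 — contains 7.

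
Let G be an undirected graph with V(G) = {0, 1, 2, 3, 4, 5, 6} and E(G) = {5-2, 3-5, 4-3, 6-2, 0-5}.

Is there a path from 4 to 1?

No

Explore from 4.
Distance 1: reach 3.
Distance 2: reach 5.
Distance 3: reach 0, 2.
Distance 4: reach 6.
The search is exhausted without reaching 1; it lies in a different component.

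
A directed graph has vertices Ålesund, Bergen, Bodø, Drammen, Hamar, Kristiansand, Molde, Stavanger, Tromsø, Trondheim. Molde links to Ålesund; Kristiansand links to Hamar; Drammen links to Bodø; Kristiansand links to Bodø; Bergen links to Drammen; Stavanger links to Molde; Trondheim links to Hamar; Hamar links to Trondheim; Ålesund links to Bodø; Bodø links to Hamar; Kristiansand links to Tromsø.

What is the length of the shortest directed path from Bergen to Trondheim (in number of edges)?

Distance 0: Bergen.
Distance 1: Drammen.
Distance 2: Bodø.
Distance 3: Hamar.
Distance 4: Trondheim — contains Trondheim.

4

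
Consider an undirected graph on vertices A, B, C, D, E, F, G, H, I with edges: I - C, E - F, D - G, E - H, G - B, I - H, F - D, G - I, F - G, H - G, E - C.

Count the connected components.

From A: component {A}.
From B: component {B, C, D, E, F, G, H, I}.
That's 2 components.

2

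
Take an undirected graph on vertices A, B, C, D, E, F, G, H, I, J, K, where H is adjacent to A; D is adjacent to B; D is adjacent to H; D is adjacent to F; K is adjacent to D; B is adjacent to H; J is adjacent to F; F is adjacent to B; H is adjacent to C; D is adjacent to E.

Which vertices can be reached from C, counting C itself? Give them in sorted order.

A, B, C, D, E, F, H, J, K

Start at C.
Its neighbours: H.
Then their neighbours: A, B, D.
Then next layer: E, F, K.
Then next layer: J.
Nothing further is reachable.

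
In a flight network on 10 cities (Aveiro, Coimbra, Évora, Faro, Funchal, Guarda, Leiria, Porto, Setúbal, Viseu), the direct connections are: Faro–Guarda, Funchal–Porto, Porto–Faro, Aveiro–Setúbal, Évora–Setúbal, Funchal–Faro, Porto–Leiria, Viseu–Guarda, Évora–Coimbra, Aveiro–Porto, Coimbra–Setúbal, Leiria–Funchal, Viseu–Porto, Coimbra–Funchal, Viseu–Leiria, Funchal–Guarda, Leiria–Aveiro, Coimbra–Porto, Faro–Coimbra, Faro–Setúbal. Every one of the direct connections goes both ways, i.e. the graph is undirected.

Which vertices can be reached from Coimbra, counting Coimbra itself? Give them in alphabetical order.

Start at Coimbra.
Its neighbours: Évora, Faro, Funchal, Porto, Setúbal.
Then their neighbours: Aveiro, Guarda, Leiria, Viseu.
Every vertex is now reached.

Aveiro, Coimbra, Évora, Faro, Funchal, Guarda, Leiria, Porto, Setúbal, Viseu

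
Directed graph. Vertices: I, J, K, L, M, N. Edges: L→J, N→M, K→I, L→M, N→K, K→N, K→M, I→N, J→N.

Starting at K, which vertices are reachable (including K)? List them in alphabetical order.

Start at K.
Its neighbours: I, M, N.
Nothing further is reachable.

I, K, M, N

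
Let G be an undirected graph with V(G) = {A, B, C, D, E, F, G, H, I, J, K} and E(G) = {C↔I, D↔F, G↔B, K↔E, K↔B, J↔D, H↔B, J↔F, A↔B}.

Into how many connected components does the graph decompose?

3

From A: component {A, B, E, G, H, K}.
From C: component {C, I}.
From D: component {D, F, J}.
That's 3 components.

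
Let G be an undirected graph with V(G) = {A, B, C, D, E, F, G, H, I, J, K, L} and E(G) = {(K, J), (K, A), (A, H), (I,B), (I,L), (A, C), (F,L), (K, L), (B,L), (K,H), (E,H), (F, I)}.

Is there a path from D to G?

D has no edges, so nothing is reachable from it.

No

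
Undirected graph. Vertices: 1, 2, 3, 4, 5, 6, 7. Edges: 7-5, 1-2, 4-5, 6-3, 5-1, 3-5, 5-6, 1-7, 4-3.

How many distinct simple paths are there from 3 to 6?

3–4–5–6
3–5–6
3–6

3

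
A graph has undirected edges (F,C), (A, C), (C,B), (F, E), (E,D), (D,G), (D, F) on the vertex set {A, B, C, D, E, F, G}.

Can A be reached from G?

Explore from G.
Distance 1: reach D.
Distance 2: reach E, F.
Distance 3: reach C.
Distance 4: reach A, B.
Found A.

Yes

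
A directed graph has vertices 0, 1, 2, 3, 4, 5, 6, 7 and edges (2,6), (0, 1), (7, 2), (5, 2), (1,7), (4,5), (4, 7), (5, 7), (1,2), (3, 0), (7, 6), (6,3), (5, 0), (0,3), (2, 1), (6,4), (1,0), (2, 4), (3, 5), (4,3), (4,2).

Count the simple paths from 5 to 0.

5→0
5→2→1→0
5→2→1→7→6→3→0
5→2→1→7→6→4→3→0
5→2→4→3→0
5→2→4→7→6→3→0
5→2→6→3→0
5→2→6→4→3→0
5→7→2→1→0
5→7→2→4→3→0
5→7→2→6→3→0
5→7→2→6→4→3→0
5→7→6→3→0
5→7→6→4→2→1→0
5→7→6→4→3→0

15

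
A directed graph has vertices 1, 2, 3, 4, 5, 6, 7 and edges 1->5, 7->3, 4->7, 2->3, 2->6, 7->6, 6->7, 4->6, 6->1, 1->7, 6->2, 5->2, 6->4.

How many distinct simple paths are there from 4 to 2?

4→6→1→5→2
4→6→2
4→7→6→1→5→2
4→7→6→2

4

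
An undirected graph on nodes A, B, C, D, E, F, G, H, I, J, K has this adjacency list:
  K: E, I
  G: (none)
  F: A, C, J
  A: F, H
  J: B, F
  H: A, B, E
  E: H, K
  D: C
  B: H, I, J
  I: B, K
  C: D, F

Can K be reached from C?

Yes

Explore from C.
Distance 1: reach D, F.
Distance 2: reach A, J.
Distance 3: reach B, H.
Distance 4: reach E, I.
Distance 5: reach K.
Found K.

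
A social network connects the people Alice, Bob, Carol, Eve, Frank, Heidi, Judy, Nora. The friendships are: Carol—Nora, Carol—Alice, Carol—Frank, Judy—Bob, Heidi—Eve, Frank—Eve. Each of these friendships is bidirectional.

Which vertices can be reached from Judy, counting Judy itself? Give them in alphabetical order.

Bob, Judy

Start at Judy.
Its neighbours: Bob.
Nothing further is reachable.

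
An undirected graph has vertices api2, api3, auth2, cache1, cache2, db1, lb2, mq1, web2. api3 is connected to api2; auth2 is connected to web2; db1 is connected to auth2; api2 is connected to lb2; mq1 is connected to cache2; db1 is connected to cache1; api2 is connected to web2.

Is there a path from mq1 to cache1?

No

Explore from mq1.
Distance 1: reach cache2.
The search is exhausted without reaching cache1; it lies in a different component.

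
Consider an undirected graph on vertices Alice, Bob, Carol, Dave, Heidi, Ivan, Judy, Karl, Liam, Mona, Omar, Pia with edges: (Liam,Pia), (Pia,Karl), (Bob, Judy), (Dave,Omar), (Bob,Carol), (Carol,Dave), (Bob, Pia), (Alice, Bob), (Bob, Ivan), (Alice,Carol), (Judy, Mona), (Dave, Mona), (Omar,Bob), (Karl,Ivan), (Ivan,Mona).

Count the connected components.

2

From Alice: component {Alice, Bob, Carol, Dave, Ivan, Judy, Karl, Liam, Mona, Omar, Pia}.
From Heidi: component {Heidi}.
That's 2 components.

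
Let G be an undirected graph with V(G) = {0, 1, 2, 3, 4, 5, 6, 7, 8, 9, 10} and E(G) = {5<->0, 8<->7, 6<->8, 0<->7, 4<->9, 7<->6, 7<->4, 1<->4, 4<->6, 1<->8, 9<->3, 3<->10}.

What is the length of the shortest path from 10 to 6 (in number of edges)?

Distance 0: 10.
Distance 1: 3.
Distance 2: 9.
Distance 3: 4.
Distance 4: 1, 6, 7 — contains 6.

4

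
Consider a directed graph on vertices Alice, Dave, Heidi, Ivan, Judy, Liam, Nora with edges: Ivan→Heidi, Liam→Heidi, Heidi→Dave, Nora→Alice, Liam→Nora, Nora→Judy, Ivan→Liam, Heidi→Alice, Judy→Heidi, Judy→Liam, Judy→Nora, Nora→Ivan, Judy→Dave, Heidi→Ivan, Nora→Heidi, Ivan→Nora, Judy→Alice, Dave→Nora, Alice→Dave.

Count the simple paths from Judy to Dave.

Judy→Alice→Dave
Judy→Dave
Judy→Heidi→Alice→Dave
Judy→Heidi→Dave
Judy→Heidi→Ivan→Liam→Nora→Alice→Dave
Judy→Heidi→Ivan→Nora→Alice→Dave
Judy→Liam→Heidi→Alice→Dave
Judy→Liam→Heidi→Dave
... and 13 more.

21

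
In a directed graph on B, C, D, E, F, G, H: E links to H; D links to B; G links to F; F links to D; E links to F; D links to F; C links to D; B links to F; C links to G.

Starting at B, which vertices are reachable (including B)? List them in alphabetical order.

Start at B.
Its neighbours: F.
Then their neighbours: D.
Nothing further is reachable.

B, D, F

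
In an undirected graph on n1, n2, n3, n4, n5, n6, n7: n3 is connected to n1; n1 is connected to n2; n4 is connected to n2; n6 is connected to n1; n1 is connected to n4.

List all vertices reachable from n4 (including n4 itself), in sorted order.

n1, n2, n3, n4, n6

Start at n4.
Its neighbours: n1, n2.
Then their neighbours: n3, n6.
Nothing further is reachable.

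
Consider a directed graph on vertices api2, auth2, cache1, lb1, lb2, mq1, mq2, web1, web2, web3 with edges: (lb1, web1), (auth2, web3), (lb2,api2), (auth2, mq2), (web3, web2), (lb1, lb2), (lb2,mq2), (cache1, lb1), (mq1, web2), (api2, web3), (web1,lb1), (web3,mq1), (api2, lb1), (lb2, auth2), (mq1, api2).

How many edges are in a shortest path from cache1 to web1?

2

Distance 0: cache1.
Distance 1: lb1.
Distance 2: lb2, web1 — contains web1.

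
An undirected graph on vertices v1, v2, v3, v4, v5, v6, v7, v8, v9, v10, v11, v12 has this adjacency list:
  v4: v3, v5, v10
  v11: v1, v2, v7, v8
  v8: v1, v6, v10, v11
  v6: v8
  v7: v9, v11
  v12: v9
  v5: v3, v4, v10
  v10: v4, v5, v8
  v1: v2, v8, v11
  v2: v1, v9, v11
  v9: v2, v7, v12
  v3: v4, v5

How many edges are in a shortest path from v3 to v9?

6

Distance 0: v3.
Distance 1: v4, v5.
Distance 2: v10.
Distance 3: v8.
Distance 4: v1, v6, v11.
Distance 5: v2, v7.
Distance 6: v9 — contains v9.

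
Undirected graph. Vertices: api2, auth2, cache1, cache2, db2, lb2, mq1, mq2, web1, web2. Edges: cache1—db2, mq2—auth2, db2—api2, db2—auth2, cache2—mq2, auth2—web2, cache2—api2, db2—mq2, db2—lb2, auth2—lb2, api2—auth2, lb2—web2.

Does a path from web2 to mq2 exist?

Yes

Explore from web2.
Distance 1: reach auth2, lb2.
Distance 2: reach api2, db2, mq2.
Found mq2.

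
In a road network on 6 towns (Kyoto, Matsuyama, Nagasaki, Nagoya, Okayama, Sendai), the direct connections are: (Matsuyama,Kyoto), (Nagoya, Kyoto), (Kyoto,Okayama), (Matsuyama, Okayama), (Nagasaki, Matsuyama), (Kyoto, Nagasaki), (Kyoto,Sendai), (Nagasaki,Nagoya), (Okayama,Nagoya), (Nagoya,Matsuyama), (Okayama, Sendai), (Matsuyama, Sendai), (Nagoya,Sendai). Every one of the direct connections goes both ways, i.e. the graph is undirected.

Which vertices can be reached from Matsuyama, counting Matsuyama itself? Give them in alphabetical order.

Start at Matsuyama.
Its neighbours: Kyoto, Nagasaki, Nagoya, Okayama, Sendai.
Every vertex is now reached.

Kyoto, Matsuyama, Nagasaki, Nagoya, Okayama, Sendai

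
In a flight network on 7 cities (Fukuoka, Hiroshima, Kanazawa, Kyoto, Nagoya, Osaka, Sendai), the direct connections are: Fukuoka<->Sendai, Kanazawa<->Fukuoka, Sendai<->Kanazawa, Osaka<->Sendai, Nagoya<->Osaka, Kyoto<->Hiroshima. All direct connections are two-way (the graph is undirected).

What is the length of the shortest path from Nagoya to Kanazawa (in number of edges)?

3

Distance 0: Nagoya.
Distance 1: Osaka.
Distance 2: Sendai.
Distance 3: Fukuoka, Kanazawa — contains Kanazawa.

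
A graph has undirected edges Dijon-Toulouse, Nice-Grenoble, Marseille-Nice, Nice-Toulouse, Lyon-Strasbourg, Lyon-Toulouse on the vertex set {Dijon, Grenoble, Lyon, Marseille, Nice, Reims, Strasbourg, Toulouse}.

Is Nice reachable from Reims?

No

Reims has no edges, so nothing is reachable from it.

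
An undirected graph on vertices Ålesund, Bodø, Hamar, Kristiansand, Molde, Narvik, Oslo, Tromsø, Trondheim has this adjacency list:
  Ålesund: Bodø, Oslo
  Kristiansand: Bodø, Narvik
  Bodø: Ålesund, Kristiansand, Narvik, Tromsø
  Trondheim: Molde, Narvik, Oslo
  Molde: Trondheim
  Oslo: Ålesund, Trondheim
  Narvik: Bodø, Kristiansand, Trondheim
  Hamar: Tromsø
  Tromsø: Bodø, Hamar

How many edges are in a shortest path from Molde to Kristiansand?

3

Distance 0: Molde.
Distance 1: Trondheim.
Distance 2: Narvik, Oslo.
Distance 3: Ålesund, Bodø, Kristiansand — contains Kristiansand.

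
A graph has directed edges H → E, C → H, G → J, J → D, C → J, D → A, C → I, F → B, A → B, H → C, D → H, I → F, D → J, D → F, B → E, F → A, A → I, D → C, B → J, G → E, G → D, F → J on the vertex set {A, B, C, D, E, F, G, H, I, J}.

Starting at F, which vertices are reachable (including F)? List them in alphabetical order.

A, B, C, D, E, F, H, I, J

Start at F.
Its neighbours: A, B, J.
Then their neighbours: D, E, I.
Then next layer: C, H.
Nothing further is reachable.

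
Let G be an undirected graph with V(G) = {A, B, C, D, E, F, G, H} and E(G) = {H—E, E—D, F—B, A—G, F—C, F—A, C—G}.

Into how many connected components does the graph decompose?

From A: component {A, B, C, F, G}.
From D: component {D, E, H}.
That's 2 components.

2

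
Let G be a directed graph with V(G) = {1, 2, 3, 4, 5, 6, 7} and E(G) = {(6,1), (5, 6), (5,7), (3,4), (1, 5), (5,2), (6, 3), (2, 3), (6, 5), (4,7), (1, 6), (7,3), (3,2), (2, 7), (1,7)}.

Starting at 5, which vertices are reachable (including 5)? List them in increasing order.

Start at 5.
Its neighbours: 2, 6, 7.
Then their neighbours: 1, 3.
Then next layer: 4.
Every vertex is now reached.

1, 2, 3, 4, 5, 6, 7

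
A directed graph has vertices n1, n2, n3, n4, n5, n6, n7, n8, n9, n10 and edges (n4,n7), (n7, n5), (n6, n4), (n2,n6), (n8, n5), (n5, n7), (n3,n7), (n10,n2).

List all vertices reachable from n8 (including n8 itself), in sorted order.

Start at n8.
Its neighbours: n5.
Then their neighbours: n7.
Nothing further is reachable.

n5, n7, n8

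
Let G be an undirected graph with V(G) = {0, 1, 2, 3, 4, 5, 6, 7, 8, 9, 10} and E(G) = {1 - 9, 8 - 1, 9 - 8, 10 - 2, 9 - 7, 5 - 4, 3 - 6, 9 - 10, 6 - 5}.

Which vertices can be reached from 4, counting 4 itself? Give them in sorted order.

Start at 4.
Its neighbours: 5.
Then their neighbours: 6.
Then next layer: 3.
Nothing further is reachable.

3, 4, 5, 6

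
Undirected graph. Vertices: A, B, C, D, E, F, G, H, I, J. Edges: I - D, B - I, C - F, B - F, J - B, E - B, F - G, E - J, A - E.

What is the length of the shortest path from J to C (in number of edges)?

3

Distance 0: J.
Distance 1: B, E.
Distance 2: A, F, I.
Distance 3: C, D, G — contains C.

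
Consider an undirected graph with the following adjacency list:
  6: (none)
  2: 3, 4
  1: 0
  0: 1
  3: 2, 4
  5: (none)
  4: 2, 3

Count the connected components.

4

From 0: component {0, 1}.
From 2: component {2, 3, 4}.
From 5: component {5}.
From 6: component {6}.
That's 4 components.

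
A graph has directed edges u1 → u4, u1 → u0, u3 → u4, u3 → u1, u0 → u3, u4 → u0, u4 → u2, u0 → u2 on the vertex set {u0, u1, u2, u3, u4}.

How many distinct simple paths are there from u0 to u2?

3

u0→u2
u0→u3→u1→u4→u2
u0→u3→u4→u2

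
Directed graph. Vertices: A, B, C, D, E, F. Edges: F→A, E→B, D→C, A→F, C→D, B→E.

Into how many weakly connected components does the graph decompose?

From A: component {A, F}.
From B: component {B, E}.
From C: component {C, D}.
That's 3 components.

3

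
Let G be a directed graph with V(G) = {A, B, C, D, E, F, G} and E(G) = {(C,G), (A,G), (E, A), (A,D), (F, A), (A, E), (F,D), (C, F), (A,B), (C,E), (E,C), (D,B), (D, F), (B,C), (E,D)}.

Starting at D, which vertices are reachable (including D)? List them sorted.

Start at D.
Its neighbours: B, F.
Then their neighbours: A, C.
Then next layer: E, G.
Every vertex is now reached.

A, B, C, D, E, F, G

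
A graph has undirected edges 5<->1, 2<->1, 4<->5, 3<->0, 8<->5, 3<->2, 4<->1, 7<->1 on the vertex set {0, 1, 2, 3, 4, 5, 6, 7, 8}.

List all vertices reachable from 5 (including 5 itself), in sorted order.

Start at 5.
Its neighbours: 1, 4, 8.
Then their neighbours: 2, 7.
Then next layer: 3.
Then next layer: 0.
Nothing further is reachable.

0, 1, 2, 3, 4, 5, 7, 8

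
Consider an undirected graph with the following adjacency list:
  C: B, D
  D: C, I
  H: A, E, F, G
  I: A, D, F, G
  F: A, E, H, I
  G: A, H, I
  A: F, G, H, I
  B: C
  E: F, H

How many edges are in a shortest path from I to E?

2

Distance 0: I.
Distance 1: A, D, F, G.
Distance 2: C, E, H — contains E.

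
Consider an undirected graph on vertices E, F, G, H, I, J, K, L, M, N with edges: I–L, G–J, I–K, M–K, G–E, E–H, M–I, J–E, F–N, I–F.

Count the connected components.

2

From E: component {E, G, H, J}.
From F: component {F, I, K, L, M, N}.
That's 2 components.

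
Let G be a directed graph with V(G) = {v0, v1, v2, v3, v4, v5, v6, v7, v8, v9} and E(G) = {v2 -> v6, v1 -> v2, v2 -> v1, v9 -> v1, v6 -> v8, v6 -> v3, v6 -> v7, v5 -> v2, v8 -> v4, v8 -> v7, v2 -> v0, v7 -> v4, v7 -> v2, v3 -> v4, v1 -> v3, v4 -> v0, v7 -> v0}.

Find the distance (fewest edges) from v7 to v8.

3

Distance 0: v7.
Distance 1: v0, v2, v4.
Distance 2: v1, v6.
Distance 3: v3, v8 — contains v8.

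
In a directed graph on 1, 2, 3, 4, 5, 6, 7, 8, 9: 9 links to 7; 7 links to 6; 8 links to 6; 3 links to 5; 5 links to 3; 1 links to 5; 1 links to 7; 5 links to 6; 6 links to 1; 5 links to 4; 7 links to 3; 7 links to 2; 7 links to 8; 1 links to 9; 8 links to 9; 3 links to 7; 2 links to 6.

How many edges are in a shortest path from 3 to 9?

Distance 0: 3.
Distance 1: 5, 7.
Distance 2: 2, 4, 6, 8.
Distance 3: 1, 9 — contains 9.

3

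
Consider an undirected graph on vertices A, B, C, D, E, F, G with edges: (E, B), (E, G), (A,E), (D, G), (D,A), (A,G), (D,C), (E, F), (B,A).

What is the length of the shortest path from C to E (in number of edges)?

Distance 0: C.
Distance 1: D.
Distance 2: A, G.
Distance 3: B, E — contains E.

3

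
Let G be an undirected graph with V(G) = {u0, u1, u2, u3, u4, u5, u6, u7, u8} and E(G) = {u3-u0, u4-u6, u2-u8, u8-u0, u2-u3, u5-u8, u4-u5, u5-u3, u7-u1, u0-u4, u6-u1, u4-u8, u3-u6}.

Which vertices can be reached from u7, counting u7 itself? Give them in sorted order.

u0, u1, u2, u3, u4, u5, u6, u7, u8

Start at u7.
Its neighbours: u1.
Then their neighbours: u6.
Then next layer: u3, u4.
Then next layer: u0, u2, u5, u8.
Every vertex is now reached.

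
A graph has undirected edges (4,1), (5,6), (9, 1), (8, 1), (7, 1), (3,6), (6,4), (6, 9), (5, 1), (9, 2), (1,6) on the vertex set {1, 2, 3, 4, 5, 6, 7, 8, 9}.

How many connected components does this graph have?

From 1: component {1, 2, 3, 4, 5, 6, 7, 8, 9}.
That's 1 component.

1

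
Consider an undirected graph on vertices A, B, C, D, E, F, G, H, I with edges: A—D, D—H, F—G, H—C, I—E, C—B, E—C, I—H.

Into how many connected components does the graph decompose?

2

From A: component {A, B, C, D, E, H, I}.
From F: component {F, G}.
That's 2 components.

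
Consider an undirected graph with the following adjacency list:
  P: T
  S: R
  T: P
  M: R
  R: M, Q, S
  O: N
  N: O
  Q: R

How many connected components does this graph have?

3

From M: component {M, Q, R, S}.
From N: component {N, O}.
From P: component {P, T}.
That's 3 components.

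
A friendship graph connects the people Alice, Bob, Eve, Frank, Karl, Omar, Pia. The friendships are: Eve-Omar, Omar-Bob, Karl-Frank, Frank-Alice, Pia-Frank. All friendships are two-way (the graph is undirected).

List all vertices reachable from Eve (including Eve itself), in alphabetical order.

Start at Eve.
Its neighbours: Omar.
Then their neighbours: Bob.
Nothing further is reachable.

Bob, Eve, Omar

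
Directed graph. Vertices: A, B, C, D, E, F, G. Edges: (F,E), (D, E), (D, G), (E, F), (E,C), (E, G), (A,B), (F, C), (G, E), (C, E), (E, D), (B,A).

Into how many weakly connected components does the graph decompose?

From A: component {A, B}.
From C: component {C, D, E, F, G}.
That's 2 components.

2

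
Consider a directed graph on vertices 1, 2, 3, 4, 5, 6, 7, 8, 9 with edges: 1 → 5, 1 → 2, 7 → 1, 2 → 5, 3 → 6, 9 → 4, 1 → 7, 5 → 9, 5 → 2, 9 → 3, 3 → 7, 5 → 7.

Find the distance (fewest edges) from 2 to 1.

Distance 0: 2.
Distance 1: 5.
Distance 2: 7, 9.
Distance 3: 1, 3, 4 — contains 1.

3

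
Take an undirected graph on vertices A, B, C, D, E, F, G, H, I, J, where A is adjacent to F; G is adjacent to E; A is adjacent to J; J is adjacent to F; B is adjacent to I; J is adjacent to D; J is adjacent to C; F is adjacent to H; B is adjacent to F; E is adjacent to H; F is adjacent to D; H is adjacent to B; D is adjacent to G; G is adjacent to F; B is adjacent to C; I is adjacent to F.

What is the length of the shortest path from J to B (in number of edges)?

Distance 0: J.
Distance 1: A, C, D, F.
Distance 2: B, G, H, I — contains B.

2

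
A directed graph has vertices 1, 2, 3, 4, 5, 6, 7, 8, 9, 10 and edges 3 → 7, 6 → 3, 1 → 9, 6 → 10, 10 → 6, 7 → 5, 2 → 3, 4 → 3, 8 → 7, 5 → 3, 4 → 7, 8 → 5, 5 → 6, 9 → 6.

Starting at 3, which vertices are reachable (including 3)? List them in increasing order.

Start at 3.
Its neighbours: 7.
Then their neighbours: 5.
Then next layer: 6.
Then next layer: 10.
Nothing further is reachable.

3, 5, 6, 7, 10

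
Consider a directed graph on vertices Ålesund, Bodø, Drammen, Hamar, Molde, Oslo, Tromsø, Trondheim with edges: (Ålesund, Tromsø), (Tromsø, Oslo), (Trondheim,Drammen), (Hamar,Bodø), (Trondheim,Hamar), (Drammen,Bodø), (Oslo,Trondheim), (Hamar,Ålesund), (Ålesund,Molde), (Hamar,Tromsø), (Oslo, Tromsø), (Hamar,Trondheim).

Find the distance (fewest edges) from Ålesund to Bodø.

5

Distance 0: Ålesund.
Distance 1: Molde, Tromsø.
Distance 2: Oslo.
Distance 3: Trondheim.
Distance 4: Drammen, Hamar.
Distance 5: Bodø — contains Bodø.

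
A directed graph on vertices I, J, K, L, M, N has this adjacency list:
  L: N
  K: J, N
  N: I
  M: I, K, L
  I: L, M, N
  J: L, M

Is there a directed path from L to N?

Explore from L.
Distance 1: reach N.
Found N.

Yes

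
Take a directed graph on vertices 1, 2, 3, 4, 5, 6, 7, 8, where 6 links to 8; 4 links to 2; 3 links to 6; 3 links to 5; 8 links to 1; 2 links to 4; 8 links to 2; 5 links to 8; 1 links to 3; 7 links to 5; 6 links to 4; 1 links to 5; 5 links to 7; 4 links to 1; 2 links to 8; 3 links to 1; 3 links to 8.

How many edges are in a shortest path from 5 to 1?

Distance 0: 5.
Distance 1: 7, 8.
Distance 2: 1, 2 — contains 1.

2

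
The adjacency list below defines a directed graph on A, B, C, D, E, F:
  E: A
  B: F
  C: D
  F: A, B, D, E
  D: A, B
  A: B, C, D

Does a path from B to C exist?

Explore from B.
Distance 1: reach F.
Distance 2: reach A, D, E.
Distance 3: reach C.
Found C.

Yes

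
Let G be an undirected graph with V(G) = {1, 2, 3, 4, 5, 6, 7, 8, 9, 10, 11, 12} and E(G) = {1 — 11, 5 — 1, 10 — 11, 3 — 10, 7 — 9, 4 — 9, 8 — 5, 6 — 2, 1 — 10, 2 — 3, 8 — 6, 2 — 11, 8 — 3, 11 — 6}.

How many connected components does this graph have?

3

From 1: component {1, 2, 3, 5, 6, 8, 10, 11}.
From 4: component {4, 7, 9}.
From 12: component {12}.
That's 3 components.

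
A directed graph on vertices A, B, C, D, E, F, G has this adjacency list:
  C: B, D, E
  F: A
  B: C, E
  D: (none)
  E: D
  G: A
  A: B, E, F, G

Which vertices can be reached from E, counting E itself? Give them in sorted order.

Start at E.
Its neighbours: D.
Nothing further is reachable.

D, E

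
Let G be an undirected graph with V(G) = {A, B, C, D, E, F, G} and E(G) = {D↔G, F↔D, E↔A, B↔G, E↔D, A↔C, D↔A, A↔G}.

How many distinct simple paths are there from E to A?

E–A
E–D–A
E–D–G–A

3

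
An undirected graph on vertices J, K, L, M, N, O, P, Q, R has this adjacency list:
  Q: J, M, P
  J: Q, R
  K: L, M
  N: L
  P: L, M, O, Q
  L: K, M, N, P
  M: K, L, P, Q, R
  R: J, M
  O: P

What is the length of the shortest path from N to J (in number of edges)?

Distance 0: N.
Distance 1: L.
Distance 2: K, M, P.
Distance 3: O, Q, R.
Distance 4: J — contains J.

4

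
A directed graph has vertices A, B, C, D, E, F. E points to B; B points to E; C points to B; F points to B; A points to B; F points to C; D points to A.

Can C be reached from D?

Explore from D.
Distance 1: reach A.
Distance 2: reach B.
Distance 3: reach E.
The search from D is exhausted; no directed path reaches C.

No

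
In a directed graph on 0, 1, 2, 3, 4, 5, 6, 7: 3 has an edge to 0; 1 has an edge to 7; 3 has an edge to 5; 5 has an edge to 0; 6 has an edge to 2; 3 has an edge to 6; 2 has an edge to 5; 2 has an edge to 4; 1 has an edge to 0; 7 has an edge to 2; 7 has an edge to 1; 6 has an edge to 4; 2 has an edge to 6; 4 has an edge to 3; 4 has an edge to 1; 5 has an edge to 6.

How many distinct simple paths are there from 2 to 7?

3

2→4→1→7
2→5→6→4→1→7
2→6→4→1→7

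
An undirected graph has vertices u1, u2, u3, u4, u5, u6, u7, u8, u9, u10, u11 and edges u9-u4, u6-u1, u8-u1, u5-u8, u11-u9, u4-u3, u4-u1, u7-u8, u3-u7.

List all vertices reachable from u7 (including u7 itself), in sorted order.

u1, u3, u4, u5, u6, u7, u8, u9, u11

Start at u7.
Its neighbours: u3, u8.
Then their neighbours: u1, u4, u5.
Then next layer: u6, u9.
Then next layer: u11.
Nothing further is reachable.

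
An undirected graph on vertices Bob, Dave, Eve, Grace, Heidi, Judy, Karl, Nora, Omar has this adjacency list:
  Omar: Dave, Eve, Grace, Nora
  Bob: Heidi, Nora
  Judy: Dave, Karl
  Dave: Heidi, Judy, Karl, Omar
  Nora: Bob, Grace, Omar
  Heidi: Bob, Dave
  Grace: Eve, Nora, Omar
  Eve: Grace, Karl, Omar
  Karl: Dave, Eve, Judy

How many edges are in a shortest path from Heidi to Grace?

3

Distance 0: Heidi.
Distance 1: Bob, Dave.
Distance 2: Judy, Karl, Nora, Omar.
Distance 3: Eve, Grace — contains Grace.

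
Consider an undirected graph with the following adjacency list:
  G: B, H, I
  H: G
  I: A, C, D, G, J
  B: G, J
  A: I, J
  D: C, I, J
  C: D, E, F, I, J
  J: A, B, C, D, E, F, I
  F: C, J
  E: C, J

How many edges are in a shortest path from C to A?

Distance 0: C.
Distance 1: D, E, F, I, J.
Distance 2: A, B, G — contains A.

2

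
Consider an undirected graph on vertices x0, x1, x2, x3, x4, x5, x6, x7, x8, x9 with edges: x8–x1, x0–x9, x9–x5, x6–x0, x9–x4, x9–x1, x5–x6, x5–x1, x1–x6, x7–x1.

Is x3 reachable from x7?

No

Explore from x7.
Distance 1: reach x1.
Distance 2: reach x5, x6, x8, x9.
Distance 3: reach x0, x4.
The search is exhausted without reaching x3; it lies in a different component.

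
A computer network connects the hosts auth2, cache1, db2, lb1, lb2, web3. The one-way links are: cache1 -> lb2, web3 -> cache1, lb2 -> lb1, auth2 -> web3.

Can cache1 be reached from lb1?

No

lb1 has no outgoing edges, so nothing is reachable from it.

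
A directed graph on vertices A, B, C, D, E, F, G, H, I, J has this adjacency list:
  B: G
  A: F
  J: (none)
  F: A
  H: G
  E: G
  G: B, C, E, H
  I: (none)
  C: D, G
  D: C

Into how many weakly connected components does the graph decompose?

From A: component {A, F}.
From B: component {B, C, D, E, G, H}.
From I: component {I}.
From J: component {J}.
That's 4 components.

4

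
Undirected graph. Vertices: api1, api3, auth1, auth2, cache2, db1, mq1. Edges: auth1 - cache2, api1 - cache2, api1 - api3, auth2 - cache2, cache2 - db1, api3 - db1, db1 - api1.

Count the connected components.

From api1: component {api1, api3, auth1, auth2, cache2, db1}.
From mq1: component {mq1}.
That's 2 components.

2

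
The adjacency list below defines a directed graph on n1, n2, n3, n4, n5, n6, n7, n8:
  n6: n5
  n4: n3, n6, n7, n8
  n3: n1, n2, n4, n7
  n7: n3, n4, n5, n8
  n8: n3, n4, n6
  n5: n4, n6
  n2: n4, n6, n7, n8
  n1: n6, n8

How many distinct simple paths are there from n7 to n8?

n7→n3→n1→n6→n5→n4→n8
n7→n3→n1→n8
n7→n3→n2→n4→n8
n7→n3→n2→n6→n5→n4→n8
n7→n3→n2→n8
n7→n3→n4→n8
n7→n4→n3→n1→n8
n7→n4→n3→n2→n8
n7→n4→n8
n7→n5→n4→n3→n1→n8
n7→n5→n4→n3→n2→n8
n7→n5→n4→n8
n7→n8

13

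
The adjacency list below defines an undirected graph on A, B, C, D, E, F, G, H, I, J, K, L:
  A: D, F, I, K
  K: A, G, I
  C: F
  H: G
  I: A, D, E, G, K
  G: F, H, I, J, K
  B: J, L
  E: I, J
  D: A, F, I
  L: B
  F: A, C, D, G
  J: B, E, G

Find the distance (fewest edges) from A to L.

5

Distance 0: A.
Distance 1: D, F, I, K.
Distance 2: C, E, G.
Distance 3: H, J.
Distance 4: B.
Distance 5: L — contains L.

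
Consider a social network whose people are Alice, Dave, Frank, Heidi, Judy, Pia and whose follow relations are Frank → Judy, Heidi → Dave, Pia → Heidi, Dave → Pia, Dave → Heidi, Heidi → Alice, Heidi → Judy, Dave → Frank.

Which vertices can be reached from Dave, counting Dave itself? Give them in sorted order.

Start at Dave.
Its neighbours: Frank, Heidi, Pia.
Then their neighbours: Alice, Judy.
Every vertex is now reached.

Alice, Dave, Frank, Heidi, Judy, Pia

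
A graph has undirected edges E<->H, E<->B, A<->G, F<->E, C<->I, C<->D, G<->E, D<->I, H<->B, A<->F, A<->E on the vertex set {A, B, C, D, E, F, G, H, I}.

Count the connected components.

2

From A: component {A, B, E, F, G, H}.
From C: component {C, D, I}.
That's 2 components.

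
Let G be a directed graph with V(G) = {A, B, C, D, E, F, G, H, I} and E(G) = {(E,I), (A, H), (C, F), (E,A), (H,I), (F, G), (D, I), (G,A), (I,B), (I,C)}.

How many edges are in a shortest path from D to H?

Distance 0: D.
Distance 1: I.
Distance 2: B, C.
Distance 3: F.
Distance 4: G.
Distance 5: A.
Distance 6: H — contains H.

6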